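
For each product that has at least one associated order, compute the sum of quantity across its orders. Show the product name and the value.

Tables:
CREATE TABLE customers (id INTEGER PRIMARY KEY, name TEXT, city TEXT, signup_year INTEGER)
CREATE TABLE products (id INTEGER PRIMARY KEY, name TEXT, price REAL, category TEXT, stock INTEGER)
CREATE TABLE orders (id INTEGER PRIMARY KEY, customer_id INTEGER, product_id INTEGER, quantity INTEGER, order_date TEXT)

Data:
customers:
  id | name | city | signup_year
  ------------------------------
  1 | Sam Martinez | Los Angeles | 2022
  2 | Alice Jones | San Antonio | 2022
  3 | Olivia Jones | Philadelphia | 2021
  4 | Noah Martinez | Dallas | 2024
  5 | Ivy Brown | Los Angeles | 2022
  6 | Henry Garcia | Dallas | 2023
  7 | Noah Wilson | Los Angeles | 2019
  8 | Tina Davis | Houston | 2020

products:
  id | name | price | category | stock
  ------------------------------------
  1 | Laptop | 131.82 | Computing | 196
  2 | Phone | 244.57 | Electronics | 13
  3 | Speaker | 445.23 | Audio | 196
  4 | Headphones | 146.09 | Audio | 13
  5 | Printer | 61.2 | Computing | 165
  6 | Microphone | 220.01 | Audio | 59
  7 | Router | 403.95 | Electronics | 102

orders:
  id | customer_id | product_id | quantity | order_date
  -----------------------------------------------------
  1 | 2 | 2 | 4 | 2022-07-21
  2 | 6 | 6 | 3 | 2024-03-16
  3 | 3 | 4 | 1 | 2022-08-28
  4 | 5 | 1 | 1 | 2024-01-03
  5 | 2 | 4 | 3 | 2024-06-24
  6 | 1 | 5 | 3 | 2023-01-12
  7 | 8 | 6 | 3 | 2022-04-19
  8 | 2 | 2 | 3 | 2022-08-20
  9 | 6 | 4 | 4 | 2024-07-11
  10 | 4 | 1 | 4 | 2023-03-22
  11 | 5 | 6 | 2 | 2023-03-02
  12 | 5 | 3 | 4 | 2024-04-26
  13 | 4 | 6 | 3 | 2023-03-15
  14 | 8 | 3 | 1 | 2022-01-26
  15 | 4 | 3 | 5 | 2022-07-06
SELECT p.name, SUM(c.quantity) AS sum_quantity FROM orders c JOIN products p ON c.product_id = p.id GROUP BY p.id, p.name

Execution result:
name | sum_quantity
Laptop | 5
Phone | 7
Speaker | 10
Headphones | 8
Printer | 3
Microphone | 11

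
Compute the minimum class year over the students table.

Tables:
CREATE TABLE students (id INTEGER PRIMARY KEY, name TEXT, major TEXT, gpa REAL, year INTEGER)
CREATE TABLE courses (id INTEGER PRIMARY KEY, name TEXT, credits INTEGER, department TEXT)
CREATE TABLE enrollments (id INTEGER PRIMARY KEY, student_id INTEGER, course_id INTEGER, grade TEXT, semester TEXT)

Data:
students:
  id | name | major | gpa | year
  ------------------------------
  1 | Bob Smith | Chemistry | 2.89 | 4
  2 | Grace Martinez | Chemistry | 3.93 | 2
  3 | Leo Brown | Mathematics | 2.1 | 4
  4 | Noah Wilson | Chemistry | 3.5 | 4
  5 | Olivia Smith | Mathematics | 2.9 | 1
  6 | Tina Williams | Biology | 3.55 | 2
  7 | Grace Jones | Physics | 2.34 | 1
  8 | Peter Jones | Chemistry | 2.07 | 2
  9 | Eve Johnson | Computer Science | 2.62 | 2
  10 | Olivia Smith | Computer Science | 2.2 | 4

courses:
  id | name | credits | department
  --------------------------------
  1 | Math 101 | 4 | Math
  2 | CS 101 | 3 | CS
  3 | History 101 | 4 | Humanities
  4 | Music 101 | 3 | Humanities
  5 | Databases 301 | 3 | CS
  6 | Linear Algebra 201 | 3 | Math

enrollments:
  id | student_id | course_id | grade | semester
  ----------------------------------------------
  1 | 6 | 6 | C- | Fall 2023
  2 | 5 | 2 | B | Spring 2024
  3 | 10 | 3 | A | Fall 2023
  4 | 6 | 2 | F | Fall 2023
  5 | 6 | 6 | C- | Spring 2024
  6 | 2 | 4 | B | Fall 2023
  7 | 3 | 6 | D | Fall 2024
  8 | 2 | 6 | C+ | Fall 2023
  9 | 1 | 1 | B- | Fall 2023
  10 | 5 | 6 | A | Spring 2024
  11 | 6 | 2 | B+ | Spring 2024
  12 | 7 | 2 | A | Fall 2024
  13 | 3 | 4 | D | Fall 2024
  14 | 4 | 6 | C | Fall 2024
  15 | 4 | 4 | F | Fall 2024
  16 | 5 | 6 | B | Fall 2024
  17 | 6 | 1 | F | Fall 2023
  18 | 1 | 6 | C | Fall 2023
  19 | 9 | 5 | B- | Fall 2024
SELECT MIN(year) FROM students

Execution result:
1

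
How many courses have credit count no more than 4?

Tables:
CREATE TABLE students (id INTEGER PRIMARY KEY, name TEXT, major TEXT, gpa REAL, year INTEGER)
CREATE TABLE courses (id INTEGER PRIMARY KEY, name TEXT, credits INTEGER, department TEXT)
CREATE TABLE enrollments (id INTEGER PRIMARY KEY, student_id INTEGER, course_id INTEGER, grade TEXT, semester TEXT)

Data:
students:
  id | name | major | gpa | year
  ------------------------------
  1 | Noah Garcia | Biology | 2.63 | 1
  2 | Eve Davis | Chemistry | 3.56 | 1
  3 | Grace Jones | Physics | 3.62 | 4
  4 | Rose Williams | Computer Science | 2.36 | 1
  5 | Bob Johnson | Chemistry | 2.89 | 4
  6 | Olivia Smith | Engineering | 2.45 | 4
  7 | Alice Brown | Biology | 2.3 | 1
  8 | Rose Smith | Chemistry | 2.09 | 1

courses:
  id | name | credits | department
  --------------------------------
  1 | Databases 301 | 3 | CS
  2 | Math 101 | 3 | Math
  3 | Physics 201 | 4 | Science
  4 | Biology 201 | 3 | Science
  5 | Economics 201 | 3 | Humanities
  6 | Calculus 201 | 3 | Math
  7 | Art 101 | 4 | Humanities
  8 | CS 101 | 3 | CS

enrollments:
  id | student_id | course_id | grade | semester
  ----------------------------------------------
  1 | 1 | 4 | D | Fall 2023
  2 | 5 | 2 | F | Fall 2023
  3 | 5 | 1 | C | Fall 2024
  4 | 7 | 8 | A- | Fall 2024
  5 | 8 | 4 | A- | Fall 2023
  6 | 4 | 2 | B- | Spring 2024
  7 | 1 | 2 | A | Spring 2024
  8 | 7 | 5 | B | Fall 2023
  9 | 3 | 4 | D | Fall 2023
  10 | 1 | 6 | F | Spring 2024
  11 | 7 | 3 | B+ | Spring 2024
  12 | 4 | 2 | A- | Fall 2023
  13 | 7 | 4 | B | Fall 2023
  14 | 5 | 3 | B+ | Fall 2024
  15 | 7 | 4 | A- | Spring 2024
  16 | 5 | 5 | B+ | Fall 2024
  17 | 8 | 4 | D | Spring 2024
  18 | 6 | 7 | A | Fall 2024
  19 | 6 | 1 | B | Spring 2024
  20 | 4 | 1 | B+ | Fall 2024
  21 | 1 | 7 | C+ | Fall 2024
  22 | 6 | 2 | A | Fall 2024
SELECT COUNT(*) FROM courses WHERE credits <= 4

Execution result:
8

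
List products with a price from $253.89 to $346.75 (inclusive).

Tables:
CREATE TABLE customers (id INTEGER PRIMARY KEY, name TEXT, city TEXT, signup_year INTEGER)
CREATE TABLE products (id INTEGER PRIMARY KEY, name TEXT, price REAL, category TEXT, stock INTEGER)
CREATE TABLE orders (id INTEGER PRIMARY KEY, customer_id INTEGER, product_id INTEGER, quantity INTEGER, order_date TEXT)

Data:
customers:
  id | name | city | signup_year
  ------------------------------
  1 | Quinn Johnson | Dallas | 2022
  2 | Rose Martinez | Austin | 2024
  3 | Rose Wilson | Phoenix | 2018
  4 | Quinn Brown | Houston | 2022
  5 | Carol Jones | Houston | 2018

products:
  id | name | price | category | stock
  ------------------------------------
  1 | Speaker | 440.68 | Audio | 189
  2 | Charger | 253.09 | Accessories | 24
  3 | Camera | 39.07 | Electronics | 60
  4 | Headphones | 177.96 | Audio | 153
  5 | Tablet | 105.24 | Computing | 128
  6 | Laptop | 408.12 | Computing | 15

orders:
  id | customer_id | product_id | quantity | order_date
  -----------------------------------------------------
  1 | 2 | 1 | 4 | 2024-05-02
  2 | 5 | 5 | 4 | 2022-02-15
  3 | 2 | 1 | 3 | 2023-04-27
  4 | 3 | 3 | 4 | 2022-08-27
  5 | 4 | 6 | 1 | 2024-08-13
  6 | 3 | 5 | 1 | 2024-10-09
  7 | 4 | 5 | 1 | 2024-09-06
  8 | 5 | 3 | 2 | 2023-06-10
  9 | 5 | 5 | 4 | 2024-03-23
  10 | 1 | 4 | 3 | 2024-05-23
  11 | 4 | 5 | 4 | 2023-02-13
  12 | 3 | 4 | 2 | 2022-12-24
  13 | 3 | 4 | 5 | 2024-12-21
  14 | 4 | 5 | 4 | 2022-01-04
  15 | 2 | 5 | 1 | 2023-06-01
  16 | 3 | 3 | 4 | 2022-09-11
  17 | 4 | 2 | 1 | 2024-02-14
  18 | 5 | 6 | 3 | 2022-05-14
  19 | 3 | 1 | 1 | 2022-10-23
SELECT name, price FROM products WHERE price BETWEEN 253.89 AND 346.75

Execution result:
(no rows)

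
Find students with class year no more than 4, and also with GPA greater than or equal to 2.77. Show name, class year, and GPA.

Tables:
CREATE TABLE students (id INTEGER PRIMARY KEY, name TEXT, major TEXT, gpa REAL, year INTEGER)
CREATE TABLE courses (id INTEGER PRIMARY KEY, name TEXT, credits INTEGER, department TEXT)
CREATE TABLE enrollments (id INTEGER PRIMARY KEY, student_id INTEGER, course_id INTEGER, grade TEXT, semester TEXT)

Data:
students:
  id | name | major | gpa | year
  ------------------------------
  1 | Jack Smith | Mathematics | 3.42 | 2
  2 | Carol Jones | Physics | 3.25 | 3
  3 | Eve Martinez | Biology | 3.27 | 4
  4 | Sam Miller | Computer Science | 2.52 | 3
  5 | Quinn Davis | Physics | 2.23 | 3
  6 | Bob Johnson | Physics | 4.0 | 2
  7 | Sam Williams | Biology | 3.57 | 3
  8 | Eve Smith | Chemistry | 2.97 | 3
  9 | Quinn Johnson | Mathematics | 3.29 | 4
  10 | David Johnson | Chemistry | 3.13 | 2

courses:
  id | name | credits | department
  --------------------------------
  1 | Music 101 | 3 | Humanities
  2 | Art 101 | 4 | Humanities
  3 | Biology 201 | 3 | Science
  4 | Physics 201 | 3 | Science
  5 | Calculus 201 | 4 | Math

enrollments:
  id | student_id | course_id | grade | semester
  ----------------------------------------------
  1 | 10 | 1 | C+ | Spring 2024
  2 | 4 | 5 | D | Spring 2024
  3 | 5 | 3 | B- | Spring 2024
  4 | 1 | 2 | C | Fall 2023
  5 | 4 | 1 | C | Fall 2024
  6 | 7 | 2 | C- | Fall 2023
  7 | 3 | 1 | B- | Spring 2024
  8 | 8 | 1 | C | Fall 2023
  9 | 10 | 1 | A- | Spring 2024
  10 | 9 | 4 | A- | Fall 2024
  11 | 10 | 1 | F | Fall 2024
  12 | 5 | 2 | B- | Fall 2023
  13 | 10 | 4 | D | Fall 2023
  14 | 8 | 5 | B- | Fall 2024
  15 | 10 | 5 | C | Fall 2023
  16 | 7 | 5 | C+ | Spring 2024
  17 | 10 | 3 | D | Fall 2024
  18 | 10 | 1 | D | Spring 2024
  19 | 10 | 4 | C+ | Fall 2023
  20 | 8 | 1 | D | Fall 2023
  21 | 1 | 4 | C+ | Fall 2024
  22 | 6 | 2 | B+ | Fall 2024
SELECT name, year, gpa FROM students WHERE year <= 4 AND gpa >= 2.77

Execution result:
name | year | gpa
Jack Smith | 2 | 3.42
Carol Jones | 3 | 3.25
Eve Martinez | 4 | 3.27
Bob Johnson | 2 | 4.00
Sam Williams | 3 | 3.57
Eve Smith | 3 | 2.97
Quinn Johnson | 4 | 3.29
David Johnson | 2 | 3.13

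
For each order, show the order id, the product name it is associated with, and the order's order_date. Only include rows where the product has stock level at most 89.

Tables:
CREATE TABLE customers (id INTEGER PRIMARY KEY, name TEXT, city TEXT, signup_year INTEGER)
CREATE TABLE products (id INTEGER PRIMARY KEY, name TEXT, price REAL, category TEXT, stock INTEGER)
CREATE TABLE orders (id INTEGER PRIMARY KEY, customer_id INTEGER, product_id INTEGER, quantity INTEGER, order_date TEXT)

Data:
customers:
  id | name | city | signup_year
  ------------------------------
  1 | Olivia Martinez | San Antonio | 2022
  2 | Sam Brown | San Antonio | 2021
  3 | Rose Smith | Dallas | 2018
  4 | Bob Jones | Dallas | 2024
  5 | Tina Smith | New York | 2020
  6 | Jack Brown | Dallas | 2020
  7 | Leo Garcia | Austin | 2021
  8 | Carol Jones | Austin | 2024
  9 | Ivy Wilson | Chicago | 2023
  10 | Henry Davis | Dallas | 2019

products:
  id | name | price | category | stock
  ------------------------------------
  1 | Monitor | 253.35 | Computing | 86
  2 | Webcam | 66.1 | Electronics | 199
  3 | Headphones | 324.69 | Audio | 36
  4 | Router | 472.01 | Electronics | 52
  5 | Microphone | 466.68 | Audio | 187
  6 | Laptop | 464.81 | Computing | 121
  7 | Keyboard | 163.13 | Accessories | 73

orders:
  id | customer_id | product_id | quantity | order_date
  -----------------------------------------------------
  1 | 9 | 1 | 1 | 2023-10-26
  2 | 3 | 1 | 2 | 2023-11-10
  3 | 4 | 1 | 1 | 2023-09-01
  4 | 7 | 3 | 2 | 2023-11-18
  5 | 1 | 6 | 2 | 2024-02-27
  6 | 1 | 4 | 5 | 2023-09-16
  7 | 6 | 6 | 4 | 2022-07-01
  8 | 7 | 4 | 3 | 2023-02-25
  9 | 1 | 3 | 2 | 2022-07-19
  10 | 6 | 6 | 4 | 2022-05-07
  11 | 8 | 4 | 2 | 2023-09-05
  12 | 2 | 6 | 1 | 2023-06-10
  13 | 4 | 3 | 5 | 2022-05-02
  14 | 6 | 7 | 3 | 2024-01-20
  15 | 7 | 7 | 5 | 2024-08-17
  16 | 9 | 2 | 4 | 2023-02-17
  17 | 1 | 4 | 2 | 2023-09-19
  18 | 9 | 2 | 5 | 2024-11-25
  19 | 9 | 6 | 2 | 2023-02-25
SELECT c.id, p.name AS product, c.order_date FROM orders c JOIN products p ON c.product_id = p.id WHERE p.stock <= 89

Execution result:
id | product | order_date
1 | Monitor | 2023-10-26
2 | Monitor | 2023-11-10
3 | Monitor | 2023-09-01
4 | Headphones | 2023-11-18
6 | Router | 2023-09-16
8 | Router | 2023-02-25
9 | Headphones | 2022-07-19
11 | Router | 2023-09-05
13 | Headphones | 2022-05-02
14 | Keyboard | 2024-01-20
15 | Keyboard | 2024-08-17
17 | Router | 2023-09-19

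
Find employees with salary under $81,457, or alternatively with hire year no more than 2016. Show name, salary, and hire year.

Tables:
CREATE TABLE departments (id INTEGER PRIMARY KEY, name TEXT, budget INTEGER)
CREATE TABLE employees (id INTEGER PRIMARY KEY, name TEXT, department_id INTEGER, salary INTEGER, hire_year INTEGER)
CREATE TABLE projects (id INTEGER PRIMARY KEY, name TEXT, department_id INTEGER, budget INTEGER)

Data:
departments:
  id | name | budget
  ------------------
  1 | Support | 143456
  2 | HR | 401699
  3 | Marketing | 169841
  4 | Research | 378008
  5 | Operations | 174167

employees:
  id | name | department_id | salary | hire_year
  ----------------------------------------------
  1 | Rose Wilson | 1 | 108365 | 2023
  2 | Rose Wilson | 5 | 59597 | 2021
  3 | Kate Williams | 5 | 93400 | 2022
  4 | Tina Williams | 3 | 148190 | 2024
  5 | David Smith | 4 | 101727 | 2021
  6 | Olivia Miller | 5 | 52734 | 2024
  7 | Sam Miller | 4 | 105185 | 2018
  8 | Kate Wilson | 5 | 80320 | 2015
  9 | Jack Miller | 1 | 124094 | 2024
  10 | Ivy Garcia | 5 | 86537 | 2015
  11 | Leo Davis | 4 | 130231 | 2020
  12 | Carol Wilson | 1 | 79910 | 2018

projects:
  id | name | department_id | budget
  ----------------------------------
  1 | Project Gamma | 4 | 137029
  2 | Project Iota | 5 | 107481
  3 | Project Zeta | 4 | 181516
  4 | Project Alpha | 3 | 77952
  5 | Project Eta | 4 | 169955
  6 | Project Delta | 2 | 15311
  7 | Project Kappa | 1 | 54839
SELECT name, salary, hire_year FROM employees WHERE salary < 81457 OR hire_year <= 2016

Execution result:
name | salary | hire_year
Rose Wilson | 59597 | 2021
Olivia Miller | 52734 | 2024
Kate Wilson | 80320 | 2015
Ivy Garcia | 86537 | 2015
Carol Wilson | 79910 | 2018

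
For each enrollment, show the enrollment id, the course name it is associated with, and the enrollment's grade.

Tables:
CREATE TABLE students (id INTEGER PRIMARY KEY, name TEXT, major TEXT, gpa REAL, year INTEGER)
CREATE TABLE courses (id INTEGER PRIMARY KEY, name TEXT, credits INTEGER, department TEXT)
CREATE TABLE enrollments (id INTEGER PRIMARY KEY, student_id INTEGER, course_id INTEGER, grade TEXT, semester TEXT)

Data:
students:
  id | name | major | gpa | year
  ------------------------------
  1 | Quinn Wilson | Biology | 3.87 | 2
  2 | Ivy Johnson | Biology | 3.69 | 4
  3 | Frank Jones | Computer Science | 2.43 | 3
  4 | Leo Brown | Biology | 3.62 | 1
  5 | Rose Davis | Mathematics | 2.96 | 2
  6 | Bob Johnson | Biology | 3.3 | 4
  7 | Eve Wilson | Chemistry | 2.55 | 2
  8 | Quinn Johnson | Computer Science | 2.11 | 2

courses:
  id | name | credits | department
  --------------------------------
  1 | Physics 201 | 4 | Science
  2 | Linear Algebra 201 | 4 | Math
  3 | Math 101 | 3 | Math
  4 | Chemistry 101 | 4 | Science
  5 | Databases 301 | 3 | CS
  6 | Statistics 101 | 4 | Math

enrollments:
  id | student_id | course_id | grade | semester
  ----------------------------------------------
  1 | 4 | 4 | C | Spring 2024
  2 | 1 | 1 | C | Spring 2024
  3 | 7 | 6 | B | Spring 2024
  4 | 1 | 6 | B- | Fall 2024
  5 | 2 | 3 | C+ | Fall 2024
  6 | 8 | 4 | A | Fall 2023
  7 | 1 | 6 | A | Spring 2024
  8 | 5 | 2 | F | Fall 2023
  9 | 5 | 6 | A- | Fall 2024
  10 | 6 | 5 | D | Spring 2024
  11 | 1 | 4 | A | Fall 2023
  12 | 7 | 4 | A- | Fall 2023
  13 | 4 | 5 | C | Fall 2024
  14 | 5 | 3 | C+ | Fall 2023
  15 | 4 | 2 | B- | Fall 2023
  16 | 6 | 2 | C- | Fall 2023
SELECT c.id, p.name AS course, c.grade FROM enrollments c JOIN courses p ON c.course_id = p.id

Execution result:
id | course | grade
1 | Chemistry 101 | C
2 | Physics 201 | C
3 | Statistics 101 | B
4 | Statistics 101 | B-
5 | Math 101 | C+
6 | Chemistry 101 | A
7 | Statistics 101 | A
8 | Linear Algebra 201 | F
9 | Statistics 101 | A-
10 | Databases 301 | D
11 | Chemistry 101 | A
12 | Chemistry 101 | A-
13 | Databases 301 | C
14 | Math 101 | C+
15 | Linear Algebra 201 | B-
16 | Linear Algebra 201 | C-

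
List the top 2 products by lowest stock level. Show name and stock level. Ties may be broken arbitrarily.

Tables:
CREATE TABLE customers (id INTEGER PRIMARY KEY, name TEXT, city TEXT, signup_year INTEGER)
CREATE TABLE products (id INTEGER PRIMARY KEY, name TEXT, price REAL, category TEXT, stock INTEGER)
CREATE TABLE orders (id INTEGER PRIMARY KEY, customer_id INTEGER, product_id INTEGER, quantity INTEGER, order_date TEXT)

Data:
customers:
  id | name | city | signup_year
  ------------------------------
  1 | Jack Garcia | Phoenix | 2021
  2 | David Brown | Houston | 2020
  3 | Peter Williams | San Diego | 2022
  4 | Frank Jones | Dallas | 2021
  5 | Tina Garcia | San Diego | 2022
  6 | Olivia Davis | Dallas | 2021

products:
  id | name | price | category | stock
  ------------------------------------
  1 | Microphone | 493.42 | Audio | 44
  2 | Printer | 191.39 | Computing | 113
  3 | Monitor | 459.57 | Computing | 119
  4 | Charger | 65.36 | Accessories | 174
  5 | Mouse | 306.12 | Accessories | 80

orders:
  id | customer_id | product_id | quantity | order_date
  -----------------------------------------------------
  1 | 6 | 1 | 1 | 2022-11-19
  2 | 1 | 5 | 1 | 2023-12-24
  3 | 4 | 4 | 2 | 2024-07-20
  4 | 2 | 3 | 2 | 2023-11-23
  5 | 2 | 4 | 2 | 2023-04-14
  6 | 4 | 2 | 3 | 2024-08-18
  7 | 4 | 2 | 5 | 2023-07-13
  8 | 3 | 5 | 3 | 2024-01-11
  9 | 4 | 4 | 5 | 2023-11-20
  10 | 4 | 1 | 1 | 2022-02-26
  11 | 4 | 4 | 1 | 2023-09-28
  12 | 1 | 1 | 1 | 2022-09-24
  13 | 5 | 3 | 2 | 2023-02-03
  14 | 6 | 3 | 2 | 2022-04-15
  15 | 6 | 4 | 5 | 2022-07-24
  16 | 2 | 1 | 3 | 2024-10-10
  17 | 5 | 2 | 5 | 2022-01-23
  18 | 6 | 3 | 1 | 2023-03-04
SELECT name, stock FROM products ORDER BY stock ASC LIMIT 2

Execution result:
name | stock
Microphone | 44
Mouse | 80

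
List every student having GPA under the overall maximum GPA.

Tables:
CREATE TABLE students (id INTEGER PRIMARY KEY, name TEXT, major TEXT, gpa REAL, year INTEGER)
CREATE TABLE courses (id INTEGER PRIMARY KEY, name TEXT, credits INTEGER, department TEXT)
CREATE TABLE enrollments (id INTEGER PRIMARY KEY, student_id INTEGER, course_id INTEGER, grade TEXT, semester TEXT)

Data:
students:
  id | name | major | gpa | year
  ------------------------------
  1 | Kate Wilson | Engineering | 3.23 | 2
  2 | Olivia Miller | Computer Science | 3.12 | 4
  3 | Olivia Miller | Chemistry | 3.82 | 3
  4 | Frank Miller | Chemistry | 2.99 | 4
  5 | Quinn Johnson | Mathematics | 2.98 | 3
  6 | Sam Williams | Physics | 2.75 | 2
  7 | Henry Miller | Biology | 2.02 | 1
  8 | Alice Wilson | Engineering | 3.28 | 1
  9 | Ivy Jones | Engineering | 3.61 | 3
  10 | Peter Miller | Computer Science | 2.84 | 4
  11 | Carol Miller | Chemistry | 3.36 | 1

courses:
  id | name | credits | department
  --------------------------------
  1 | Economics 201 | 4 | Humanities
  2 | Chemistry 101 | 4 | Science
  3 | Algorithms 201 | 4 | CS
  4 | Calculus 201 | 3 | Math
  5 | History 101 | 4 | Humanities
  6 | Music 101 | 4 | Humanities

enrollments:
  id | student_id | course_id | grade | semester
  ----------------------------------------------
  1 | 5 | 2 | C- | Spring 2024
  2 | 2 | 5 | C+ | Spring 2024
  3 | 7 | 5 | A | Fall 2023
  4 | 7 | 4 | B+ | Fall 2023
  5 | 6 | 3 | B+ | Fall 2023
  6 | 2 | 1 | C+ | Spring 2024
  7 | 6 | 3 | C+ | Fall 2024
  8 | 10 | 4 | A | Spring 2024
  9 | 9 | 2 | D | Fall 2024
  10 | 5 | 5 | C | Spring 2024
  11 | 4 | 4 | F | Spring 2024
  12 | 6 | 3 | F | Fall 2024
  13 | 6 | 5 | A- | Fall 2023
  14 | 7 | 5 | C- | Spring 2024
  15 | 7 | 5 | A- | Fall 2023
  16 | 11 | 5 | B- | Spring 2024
SELECT name, gpa FROM students WHERE gpa < (SELECT MAX(gpa) FROM students)

Execution result:
name | gpa
Kate Wilson | 3.23
Olivia Miller | 3.12
Frank Miller | 2.99
Quinn Johnson | 2.98
Sam Williams | 2.75
Henry Miller | 2.02
Alice Wilson | 3.28
Ivy Jones | 3.61
Peter Miller | 2.84
Carol Miller | 3.36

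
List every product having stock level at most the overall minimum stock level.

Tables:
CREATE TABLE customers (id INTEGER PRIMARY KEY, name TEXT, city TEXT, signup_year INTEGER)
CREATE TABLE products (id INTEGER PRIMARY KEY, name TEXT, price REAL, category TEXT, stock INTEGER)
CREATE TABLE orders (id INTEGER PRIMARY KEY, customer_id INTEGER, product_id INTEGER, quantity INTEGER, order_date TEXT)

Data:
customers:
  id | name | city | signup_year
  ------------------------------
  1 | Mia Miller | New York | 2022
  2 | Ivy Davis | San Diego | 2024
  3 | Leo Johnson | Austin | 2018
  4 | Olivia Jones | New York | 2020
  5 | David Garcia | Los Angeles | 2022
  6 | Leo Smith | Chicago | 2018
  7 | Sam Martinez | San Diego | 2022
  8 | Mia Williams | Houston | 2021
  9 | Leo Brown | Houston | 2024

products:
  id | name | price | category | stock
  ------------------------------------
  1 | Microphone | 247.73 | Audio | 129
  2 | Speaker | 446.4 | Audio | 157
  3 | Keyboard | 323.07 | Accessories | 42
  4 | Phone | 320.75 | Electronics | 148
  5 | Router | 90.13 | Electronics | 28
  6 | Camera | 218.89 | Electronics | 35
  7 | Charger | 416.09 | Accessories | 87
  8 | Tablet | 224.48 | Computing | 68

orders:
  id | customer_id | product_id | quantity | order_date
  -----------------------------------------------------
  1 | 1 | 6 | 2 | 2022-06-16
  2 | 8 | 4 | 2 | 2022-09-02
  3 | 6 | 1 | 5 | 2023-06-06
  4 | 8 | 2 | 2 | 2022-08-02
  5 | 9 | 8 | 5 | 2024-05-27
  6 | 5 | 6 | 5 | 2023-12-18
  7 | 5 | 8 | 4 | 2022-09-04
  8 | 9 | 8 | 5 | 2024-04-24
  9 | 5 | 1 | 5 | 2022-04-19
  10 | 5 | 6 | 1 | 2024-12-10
SELECT name, stock FROM products WHERE stock <= (SELECT MIN(stock) FROM products)

Execution result:
name | stock
Router | 28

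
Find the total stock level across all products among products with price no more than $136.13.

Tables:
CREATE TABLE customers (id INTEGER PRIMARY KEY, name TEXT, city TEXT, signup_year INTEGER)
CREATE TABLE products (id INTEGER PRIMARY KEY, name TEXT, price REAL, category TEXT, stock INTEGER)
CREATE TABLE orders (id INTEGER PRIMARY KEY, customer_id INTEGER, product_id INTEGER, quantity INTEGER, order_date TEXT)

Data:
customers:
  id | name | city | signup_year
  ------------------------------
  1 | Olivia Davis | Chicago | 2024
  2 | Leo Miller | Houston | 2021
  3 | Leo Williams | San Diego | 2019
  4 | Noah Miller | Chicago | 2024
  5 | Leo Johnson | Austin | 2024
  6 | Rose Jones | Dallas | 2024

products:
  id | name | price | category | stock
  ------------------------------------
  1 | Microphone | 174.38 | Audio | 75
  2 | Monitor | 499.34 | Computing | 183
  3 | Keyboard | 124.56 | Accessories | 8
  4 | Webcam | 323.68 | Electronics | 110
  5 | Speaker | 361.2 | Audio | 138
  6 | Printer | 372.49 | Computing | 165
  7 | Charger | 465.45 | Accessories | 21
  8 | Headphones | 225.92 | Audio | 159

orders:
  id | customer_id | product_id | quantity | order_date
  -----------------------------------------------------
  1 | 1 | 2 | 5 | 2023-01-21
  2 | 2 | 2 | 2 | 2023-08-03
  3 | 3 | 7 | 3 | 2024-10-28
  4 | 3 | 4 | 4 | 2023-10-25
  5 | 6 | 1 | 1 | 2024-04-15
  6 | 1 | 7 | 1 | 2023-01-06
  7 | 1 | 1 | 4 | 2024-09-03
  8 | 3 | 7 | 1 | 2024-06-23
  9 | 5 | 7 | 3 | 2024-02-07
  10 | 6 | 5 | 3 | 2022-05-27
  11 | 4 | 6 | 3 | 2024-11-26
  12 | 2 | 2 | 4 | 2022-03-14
SELECT SUM(stock) FROM products WHERE price <= 136.13

Execution result:
8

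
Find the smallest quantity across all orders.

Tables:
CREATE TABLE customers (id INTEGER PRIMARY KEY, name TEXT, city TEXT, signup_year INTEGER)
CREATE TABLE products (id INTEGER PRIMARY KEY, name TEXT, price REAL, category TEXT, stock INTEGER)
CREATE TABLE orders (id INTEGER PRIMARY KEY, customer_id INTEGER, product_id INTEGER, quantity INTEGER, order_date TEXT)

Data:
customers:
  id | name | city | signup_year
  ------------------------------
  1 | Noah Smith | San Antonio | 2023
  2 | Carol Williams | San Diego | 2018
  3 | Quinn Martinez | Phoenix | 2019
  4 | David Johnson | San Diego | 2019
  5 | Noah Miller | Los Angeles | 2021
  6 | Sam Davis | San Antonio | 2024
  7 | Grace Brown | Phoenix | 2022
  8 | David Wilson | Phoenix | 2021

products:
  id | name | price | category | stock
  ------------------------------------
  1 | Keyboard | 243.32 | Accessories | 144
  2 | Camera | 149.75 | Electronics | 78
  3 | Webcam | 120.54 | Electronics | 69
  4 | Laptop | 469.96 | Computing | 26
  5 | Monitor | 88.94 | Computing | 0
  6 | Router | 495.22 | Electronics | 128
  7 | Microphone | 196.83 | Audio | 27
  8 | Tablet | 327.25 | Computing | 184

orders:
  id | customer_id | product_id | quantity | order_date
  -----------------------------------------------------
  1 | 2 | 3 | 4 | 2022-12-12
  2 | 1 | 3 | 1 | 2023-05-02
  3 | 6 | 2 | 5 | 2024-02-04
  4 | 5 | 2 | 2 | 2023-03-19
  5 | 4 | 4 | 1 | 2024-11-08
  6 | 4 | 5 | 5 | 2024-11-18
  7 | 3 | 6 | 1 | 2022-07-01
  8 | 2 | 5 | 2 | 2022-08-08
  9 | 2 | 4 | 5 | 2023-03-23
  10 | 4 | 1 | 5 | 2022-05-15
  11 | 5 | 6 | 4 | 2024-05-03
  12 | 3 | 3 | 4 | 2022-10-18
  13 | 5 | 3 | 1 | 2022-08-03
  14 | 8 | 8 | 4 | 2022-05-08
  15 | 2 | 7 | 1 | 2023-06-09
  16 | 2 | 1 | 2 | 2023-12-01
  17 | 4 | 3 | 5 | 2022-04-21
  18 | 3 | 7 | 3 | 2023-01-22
SELECT MIN(quantity) FROM orders

Execution result:
1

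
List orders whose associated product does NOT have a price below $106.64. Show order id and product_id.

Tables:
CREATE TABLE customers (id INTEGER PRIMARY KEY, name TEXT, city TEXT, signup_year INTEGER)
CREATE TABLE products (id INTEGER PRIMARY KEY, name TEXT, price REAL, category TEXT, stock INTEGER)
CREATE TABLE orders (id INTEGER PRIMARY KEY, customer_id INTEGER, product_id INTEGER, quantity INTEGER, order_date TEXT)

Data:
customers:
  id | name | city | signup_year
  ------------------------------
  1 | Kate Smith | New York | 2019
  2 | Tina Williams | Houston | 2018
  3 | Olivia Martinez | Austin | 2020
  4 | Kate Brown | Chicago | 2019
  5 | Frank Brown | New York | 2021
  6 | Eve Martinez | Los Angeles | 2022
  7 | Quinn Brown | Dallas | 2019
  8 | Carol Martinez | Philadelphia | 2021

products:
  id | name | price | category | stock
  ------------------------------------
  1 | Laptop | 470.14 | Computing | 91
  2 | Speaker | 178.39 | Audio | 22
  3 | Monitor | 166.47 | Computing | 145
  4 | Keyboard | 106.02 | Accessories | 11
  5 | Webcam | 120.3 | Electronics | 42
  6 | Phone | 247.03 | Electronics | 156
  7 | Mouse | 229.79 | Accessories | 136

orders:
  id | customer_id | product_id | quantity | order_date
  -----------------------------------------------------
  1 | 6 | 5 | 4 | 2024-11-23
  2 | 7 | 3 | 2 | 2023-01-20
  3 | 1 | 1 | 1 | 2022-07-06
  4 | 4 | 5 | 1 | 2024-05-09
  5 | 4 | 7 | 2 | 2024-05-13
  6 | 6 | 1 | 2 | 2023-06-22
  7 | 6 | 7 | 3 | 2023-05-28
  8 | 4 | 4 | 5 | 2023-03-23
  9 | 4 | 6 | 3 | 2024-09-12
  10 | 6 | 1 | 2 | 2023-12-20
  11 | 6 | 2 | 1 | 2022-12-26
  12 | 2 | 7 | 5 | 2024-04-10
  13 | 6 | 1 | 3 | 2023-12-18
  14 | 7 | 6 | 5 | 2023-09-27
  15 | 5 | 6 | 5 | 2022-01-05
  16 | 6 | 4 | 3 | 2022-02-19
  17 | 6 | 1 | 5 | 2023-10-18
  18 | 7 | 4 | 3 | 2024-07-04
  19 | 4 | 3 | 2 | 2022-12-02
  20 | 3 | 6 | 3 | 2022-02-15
SELECT id, product_id FROM orders WHERE product_id NOT IN (SELECT id FROM products WHERE price < 106.64)

Execution result:
id | product_id
1 | 5
2 | 3
3 | 1
4 | 5
5 | 7
6 | 1
7 | 7
9 | 6
10 | 1
11 | 2
12 | 7
13 | 1
14 | 6
15 | 6
17 | 1
19 | 3
20 | 6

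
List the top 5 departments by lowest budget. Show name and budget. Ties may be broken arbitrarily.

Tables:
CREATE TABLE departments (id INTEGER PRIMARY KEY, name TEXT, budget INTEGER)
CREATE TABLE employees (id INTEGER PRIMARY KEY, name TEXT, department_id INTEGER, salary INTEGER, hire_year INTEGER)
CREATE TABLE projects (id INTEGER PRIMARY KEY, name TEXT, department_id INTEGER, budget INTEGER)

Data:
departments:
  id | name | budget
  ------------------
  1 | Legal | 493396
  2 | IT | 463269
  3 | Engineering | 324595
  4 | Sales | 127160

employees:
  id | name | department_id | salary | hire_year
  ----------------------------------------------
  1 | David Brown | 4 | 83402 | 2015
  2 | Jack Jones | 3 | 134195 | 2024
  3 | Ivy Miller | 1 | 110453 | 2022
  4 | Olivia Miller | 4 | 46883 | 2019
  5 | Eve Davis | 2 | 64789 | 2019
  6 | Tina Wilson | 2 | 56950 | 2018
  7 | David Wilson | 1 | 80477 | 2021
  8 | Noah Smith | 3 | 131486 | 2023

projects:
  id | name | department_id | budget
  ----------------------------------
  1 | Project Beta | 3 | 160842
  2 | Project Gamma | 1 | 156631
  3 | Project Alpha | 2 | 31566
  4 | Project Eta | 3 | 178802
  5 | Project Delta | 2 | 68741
SELECT name, budget FROM departments ORDER BY budget ASC LIMIT 5

Execution result:
name | budget
Sales | 127160
Engineering | 324595
IT | 463269
Legal | 493396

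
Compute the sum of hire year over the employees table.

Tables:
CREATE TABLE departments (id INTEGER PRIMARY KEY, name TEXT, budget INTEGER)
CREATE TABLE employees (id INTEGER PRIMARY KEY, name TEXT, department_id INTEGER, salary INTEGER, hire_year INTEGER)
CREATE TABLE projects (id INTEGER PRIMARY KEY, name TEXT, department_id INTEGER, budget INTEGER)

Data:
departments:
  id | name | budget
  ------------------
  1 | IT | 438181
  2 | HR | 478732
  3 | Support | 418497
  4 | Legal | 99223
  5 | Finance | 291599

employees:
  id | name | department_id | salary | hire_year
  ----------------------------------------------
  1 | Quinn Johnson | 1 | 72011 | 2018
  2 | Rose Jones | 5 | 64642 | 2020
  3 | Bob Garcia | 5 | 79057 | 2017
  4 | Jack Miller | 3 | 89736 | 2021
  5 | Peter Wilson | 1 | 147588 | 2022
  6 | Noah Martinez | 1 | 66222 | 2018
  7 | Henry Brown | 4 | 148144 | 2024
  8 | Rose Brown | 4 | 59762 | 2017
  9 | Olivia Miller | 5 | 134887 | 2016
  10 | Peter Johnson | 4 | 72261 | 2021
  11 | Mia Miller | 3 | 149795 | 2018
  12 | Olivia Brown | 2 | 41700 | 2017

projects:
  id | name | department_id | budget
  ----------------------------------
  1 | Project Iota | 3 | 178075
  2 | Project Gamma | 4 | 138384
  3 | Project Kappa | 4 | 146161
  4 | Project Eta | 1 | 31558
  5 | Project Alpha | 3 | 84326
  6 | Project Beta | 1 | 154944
SELECT SUM(hire_year) FROM employees

Execution result:
24229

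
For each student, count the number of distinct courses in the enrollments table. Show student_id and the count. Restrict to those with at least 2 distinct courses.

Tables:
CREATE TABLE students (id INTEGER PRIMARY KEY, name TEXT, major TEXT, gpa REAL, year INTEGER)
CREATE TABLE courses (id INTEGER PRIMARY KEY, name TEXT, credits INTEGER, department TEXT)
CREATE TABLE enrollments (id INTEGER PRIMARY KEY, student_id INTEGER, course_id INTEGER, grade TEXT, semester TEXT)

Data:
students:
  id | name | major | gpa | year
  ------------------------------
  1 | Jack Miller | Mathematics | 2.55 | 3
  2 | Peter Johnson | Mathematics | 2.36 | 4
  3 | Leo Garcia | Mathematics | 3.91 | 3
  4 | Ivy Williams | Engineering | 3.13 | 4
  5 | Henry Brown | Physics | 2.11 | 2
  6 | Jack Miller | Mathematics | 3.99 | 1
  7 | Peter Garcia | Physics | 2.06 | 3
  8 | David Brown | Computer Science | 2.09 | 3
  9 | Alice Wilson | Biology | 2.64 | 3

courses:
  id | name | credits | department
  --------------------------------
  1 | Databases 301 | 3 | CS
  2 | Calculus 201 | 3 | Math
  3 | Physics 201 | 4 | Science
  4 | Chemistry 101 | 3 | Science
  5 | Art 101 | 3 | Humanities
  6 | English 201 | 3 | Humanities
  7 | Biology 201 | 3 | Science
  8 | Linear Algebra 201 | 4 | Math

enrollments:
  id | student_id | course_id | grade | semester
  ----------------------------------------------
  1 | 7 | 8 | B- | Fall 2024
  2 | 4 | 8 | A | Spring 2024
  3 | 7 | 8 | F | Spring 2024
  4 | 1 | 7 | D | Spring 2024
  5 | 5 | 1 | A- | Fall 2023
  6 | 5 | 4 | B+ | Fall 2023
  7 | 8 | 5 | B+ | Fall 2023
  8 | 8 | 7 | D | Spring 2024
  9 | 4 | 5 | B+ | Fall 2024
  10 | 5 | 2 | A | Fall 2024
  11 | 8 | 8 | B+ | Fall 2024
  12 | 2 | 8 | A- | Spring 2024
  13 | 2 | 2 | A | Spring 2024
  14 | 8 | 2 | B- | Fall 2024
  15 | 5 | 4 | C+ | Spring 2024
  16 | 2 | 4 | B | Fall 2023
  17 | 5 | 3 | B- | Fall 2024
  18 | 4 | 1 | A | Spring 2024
SELECT student_id, COUNT(DISTINCT course_id) AS distinct_course_count FROM enrollments GROUP BY student_id HAVING COUNT(DISTINCT course_id) >= 2

Execution result:
student_id | distinct_course_count
2 | 3
4 | 3
5 | 4
8 | 4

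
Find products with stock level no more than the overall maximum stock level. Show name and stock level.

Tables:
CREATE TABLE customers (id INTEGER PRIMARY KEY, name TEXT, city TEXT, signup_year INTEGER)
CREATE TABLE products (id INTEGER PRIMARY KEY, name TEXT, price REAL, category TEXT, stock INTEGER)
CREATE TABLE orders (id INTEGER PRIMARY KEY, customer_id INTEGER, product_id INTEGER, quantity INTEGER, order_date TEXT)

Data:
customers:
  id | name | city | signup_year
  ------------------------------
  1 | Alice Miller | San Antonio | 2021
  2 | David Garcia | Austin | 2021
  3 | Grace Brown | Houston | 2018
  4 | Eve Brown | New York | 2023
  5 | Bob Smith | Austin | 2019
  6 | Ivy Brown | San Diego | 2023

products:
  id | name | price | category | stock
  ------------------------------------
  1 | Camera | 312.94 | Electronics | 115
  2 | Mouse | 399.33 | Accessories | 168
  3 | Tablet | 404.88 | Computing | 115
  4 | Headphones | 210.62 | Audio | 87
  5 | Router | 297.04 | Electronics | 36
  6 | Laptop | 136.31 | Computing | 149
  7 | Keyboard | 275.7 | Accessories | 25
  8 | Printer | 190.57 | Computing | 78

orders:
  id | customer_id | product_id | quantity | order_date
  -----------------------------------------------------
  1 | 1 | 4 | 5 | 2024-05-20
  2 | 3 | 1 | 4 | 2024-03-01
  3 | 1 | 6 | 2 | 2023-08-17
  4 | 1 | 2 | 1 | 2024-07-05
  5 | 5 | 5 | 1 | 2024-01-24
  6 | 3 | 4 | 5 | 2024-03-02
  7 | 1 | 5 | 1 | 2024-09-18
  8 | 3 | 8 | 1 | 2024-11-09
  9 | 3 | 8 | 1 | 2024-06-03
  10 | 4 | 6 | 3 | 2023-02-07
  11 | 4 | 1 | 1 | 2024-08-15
SELECT name, stock FROM products WHERE stock <= (SELECT MAX(stock) FROM products)

Execution result:
name | stock
Camera | 115
Mouse | 168
Tablet | 115
Headphones | 87
Router | 36
Laptop | 149
Keyboard | 25
Printer | 78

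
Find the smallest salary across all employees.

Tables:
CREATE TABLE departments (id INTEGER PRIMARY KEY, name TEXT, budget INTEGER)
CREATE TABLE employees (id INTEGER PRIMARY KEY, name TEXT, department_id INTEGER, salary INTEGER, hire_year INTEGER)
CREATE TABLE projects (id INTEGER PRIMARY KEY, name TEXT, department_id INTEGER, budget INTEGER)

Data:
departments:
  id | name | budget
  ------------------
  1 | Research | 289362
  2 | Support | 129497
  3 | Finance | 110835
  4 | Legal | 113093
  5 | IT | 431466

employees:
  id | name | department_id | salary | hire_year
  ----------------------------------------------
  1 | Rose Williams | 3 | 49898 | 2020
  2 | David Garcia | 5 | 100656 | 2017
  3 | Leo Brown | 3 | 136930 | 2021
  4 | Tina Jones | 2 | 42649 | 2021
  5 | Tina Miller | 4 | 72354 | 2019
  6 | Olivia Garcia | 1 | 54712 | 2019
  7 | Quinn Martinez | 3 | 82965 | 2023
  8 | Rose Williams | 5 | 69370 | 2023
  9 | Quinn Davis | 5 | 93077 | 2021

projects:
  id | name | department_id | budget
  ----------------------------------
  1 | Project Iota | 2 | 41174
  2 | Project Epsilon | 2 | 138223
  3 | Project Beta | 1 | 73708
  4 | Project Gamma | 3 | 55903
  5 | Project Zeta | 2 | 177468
SELECT MIN(salary) FROM employees

Execution result:
42649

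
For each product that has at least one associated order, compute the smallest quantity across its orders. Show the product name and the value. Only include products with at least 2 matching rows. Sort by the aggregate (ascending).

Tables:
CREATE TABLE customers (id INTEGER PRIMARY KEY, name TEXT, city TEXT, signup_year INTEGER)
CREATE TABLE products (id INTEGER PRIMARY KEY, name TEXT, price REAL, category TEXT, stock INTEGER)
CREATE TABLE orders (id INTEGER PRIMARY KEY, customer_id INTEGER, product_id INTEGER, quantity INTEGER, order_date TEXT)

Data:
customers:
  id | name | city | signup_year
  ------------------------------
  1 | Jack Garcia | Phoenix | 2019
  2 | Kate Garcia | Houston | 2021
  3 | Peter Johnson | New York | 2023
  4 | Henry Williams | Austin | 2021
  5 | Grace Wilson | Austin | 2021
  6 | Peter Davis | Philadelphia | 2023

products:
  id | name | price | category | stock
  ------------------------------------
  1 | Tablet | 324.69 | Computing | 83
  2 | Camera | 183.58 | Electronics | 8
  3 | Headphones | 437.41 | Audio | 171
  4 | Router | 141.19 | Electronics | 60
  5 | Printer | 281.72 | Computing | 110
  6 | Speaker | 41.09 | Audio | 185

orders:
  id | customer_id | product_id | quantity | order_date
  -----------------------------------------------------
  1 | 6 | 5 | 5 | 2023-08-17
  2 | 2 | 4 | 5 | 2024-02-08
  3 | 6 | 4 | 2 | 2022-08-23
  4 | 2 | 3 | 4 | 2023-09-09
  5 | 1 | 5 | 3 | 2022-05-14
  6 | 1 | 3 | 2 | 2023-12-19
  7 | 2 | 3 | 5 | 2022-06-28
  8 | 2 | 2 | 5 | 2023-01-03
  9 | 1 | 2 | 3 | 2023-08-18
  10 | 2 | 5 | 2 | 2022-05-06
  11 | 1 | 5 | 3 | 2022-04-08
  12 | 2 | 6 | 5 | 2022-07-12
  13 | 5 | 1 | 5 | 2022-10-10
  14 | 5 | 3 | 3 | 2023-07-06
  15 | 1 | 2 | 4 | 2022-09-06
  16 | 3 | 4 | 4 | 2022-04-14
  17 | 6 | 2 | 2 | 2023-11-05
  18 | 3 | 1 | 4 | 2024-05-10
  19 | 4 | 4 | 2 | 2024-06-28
SELECT p.name, MIN(c.quantity) AS min_quantity FROM orders c JOIN products p ON c.product_id = p.id GROUP BY p.id, p.name HAVING COUNT(*) >= 2 ORDER BY min_quantity ASC

Execution result:
name | min_quantity
Camera | 2
Headphones | 2
Router | 2
Printer | 2
Tablet | 4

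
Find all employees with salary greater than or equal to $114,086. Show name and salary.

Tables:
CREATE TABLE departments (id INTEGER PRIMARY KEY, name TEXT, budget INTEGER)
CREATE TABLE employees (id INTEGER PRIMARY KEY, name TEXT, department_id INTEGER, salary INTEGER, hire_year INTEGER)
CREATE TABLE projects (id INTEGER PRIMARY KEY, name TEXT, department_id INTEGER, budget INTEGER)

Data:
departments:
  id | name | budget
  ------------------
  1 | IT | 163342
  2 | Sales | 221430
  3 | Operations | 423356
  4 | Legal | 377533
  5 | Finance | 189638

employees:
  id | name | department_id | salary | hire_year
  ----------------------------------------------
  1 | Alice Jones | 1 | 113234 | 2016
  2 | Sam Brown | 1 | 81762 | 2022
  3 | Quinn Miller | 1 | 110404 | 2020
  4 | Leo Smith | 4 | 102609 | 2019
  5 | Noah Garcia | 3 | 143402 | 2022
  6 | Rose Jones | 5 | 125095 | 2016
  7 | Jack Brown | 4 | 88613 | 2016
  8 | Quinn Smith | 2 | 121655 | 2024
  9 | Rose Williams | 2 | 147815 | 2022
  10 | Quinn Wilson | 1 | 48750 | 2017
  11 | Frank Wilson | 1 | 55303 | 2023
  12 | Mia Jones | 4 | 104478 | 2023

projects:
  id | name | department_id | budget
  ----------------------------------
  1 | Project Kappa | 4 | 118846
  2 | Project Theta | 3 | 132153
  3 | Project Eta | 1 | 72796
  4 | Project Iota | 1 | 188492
SELECT name, salary FROM employees WHERE salary >= 114086

Execution result:
name | salary
Noah Garcia | 143402
Rose Jones | 125095
Quinn Smith | 121655
Rose Williams | 147815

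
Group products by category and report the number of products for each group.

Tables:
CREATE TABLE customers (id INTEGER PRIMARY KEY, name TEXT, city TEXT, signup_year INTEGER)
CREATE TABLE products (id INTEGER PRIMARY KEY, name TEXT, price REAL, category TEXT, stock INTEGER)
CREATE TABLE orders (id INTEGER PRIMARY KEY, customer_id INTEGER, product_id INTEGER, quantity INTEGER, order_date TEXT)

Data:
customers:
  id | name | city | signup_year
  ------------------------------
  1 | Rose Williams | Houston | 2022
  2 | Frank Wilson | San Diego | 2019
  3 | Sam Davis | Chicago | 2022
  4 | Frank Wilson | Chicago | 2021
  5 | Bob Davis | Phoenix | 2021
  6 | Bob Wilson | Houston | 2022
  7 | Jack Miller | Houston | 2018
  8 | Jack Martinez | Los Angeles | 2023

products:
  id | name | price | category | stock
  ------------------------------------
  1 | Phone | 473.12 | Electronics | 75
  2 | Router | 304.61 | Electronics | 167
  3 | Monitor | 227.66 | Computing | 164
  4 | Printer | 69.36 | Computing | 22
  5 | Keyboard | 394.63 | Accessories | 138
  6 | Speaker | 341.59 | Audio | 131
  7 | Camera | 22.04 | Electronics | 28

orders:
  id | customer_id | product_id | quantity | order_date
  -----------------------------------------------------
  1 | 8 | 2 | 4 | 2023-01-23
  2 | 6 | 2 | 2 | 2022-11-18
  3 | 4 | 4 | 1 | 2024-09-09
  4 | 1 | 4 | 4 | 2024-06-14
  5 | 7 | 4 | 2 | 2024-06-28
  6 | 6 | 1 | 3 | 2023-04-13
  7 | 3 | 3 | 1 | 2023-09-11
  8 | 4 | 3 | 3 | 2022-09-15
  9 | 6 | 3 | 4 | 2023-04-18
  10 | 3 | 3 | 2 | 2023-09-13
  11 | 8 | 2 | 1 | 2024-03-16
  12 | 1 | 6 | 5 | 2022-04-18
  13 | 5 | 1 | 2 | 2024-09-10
SELECT category, COUNT(*) AS n FROM products GROUP BY category

Execution result:
category | n
Accessories | 1
Audio | 1
Computing | 2
Electronics | 3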